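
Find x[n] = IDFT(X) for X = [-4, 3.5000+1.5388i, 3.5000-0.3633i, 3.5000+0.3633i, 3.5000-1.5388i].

x[n] = (1/5) Σ(k=0 to 4) X[k] · e^(2πikn/5)

Computing each x[n]:
x[0] = 2
x[1] = -2
x[2] = -2
x[3] = -1
x[4] = -1

x = [2, -2, -2, -1, -1]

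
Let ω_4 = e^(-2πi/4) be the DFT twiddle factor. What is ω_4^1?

ω_4^1 = e^(-2πi·1/4)
= cos(-2π·1/4) + i·sin(-2π·1/4)
= cos(-2π/4) + i·sin(-2π/4)

ω_4^1 = cos(-2π/4) + i·sin(-2π/4) = -1i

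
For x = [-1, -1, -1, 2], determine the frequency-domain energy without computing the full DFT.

Parseval: Σ|x[n]|² = (1/N)Σ|X[k]|², so Σ|X[k]|² = N·Σ|x[n]|² = 4·7.0000

Σ|X[k]|² = N·Σ|x[n]|² = 4·7.0000 = 28.0000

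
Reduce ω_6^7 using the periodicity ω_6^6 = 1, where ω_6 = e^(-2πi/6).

Since ω_6^6 = 1, powers reduce modulo 6.
7 mod 6 = 1
So ω_6^7 = ω_6^1 = e^(-2πi·1/6)

ω_6^7 = ω_6^1 = 0.5000-0.8660i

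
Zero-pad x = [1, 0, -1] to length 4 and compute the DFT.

Original 3-point DFT: [0, 1.5000-0.8660i, 1.5000+0.8660i]
Zero-padded 4-point DFT provides frequency interpolation.

DFT_4([x, 0, ...]) = [0, 2, 0, 2]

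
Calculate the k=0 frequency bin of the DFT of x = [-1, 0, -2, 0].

X[0] = Σ(n=0 to 3) x[n] · ω_4^0 = Σ x[n]
= (-1) + (0) + (-2) + (0)

X[0] = -3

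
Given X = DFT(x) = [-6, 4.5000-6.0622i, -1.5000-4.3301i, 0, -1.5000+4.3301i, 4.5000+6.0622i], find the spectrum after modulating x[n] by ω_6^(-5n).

Modulation property: DFT(ω_6^(-5n)·x[n]) = X[(k-5) mod 6], so circularly shift X by 5 positions.

X[k-5] = [4.5000-6.0622i, -1.5000-4.3301i, 0, -1.5000+4.3301i, 4.5000+6.0622i, -6]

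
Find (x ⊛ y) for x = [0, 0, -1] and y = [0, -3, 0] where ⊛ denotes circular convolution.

(x ⊛ y)[n] = Σ(m=0 to 2) x[m] · y[(n-m) mod 3]

Computing each output sample:
(x ⊛ y)[0] = 3
(x ⊛ y)[1] = 0
(x ⊛ y)[2] = 0

x ⊛ y = [3, 0, 0]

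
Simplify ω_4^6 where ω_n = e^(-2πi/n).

Since ω_4^4 = 1, powers reduce modulo 4.
6 mod 4 = 2
So ω_4^6 = ω_4^2 = e^(-2πi·2/4)

ω_4^6 = ω_4^2 = -1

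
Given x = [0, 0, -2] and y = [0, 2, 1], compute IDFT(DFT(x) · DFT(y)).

(x ⊛ y)[n] = Σ(m=0 to 2) x[m] · y[(n-m) mod 3]

Computing each output sample:
(x ⊛ y)[0] = -4
(x ⊛ y)[1] = -2
(x ⊛ y)[2] = 0

x ⊛ y = [-4, -2, 0]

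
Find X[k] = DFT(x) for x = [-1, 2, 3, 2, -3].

X[k] = Σ(n=0 to 4) x[n] · ω_5^(nk)
where ω_5 = e^(-2πi/5)

Computing each X[k]:
X[0] = 3
X[1] = -5.3541-5.3431i
X[2] = 1.3541-1.9879i
X[3] = 1.3541+1.9879i
X[4] = -5.3541+5.3431i

X = [3, -5.3541-5.3431i, 1.3541-1.9879i, 1.3541+1.9879i, -5.3541+5.3431i]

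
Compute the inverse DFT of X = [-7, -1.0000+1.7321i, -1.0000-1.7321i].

x[n] = (1/3) Σ(k=0 to 2) X[k] · e^(2πikn/3)

Computing each x[n]:
x[0] = -3
x[1] = -3
x[2] = -1

x = [-3, -3, -1]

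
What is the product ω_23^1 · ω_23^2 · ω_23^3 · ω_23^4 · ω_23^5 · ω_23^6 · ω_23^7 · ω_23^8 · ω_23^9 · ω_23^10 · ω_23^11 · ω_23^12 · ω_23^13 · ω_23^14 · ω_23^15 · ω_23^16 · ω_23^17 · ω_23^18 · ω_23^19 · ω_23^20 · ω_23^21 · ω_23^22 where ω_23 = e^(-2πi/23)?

The primitive 23rd roots of unity are ω_23^k for k coprime to 23: k ∈ {1, 2, 3, 4, 5, 6, 7, 8, 9, 10, 11, 12, 13, 14, 15, 16, 17, 18, 19, 20, 21, 22}
Their product equals the constant term of the cyclotomic polynomial Φ_23(x) up to sign.
For n ≥ 3, the product of all primitive nth roots of unity is 1. (For n=1 it is 1; for n=2 it is -1.)

1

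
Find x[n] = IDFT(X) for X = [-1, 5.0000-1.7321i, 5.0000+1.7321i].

x[n] = (1/3) Σ(k=0 to 2) X[k] · e^(2πikn/3)

Computing each x[n]:
x[0] = 3
x[1] = -1
x[2] = -3

x = [3, -1, -3]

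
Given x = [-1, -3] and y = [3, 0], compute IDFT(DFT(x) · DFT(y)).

(x ⊛ y)[n] = Σ(m=0 to 1) x[m] · y[(n-m) mod 2]

Computing each output sample:
(x ⊛ y)[0] = -3
(x ⊛ y)[1] = -9

x ⊛ y = [-3, -9]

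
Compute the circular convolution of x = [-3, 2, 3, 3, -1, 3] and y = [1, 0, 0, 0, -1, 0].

(x ⊛ y)[n] = Σ(m=0 to 5) x[m] · y[(n-m) mod 6]

Computing each output sample:
(x ⊛ y)[0] = -6
(x ⊛ y)[1] = -1
(x ⊛ y)[2] = 4
(x ⊛ y)[3] = 0
(x ⊛ y)[4] = 2
(x ⊛ y)[5] = 1

x ⊛ y = [-6, -1, 4, 0, 2, 1]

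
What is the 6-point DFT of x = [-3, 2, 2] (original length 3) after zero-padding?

Original 3-point DFT: [1, -5, -5]
Zero-padded 6-point DFT provides frequency interpolation.

DFT_6([x, 0, ...]) = [1, -3.0000-3.4641i, -5, -3, -5, -3.0000+3.4641i]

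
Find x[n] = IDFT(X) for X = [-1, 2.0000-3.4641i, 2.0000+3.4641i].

x[n] = (1/3) Σ(k=0 to 2) X[k] · e^(2πikn/3)

Computing each x[n]:
x[0] = 1
x[1] = 1
x[2] = -3

x = [1, 1, -3]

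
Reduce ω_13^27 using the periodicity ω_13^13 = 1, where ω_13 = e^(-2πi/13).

Since ω_13^13 = 1, powers reduce modulo 13.
27 mod 13 = 1
So ω_13^27 = ω_13^1 = e^(-2πi·1/13)

ω_13^27 = ω_13^1 = 0.8855-0.4647i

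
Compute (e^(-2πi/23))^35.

Since ω_23^23 = 1, powers reduce modulo 23.
35 mod 23 = 12
So ω_23^35 = ω_23^12 = e^(-2πi·12/23)

ω_23^35 = ω_23^12 = -0.9907+0.1362i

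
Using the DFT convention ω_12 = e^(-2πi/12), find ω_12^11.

ω_12^11 = e^(-2πi·11/12)
= cos(-2π·11/12) + i·sin(-2π·11/12)
= cos(-22π/12) + i·sin(-22π/12)

ω_12^11 = cos(-22π/12) + i·sin(-22π/12) = 0.8660+0.5000i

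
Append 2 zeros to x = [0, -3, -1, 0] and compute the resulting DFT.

Original 4-point DFT: [-4, 1+3i, 2, 1-3i]
Zero-padded 6-point DFT provides frequency interpolation.

DFT_6([x, 0, ...]) = [-4, -1.0000+3.4641i, 2.0000+1.7321i, 2, 2.0000-1.7321i, -1.0000-3.4641i]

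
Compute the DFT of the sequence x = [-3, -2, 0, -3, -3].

X[k] = Σ(n=0 to 4) x[n] · ω_5^(nk)
where ω_5 = e^(-2πi/5)

Computing each X[k]:
X[0] = -11
X[1] = -2.1180-2.7144i
X[2] = 0.1180+2.2654i
X[3] = 0.1180-2.2654i
X[4] = -2.1180+2.7144i

X = [-11, -2.1180-2.7144i, 0.1180+2.2654i, 0.1180-2.2654i, -2.1180+2.7144i]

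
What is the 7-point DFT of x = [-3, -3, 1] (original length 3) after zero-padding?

Original 3-point DFT: [-5, -2.0000+3.4641i, -2.0000-3.4641i]
Zero-padded 7-point DFT provides frequency interpolation.

DFT_7([x, 0, ...]) = [-5, -5.0930+1.3706i, -3.2334+3.3587i, 0.3264+2.0835i, 0.3264-2.0835i, -3.2334-3.3587i, -5.0930-1.3706i]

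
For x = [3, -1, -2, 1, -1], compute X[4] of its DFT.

X[4] = Σ(n=0 to 4) x[n] · ω_5^(4n) where ω_5 = e^(-2πi/5)
= (3)·ω_5^0 + (-1)·ω_5^4 + (-2)·ω_5^8 + (1)·ω_5^12 + (-1)·ω_5^16

X[4] = 3.1910-1.7634i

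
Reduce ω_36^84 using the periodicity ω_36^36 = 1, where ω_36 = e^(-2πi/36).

Since ω_36^36 = 1, powers reduce modulo 36.
84 mod 36 = 12
So ω_36^84 = ω_36^12 = e^(-2πi·12/36)

ω_36^84 = ω_36^12 = -0.5000-0.8660i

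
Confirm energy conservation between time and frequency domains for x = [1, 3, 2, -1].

Time domain:
Σ|x[n]|² = |1|² + |3|² + |2|² + |-1|² = 15.0000

Frequency domain:
(1/4)Σ|X[k]|² = (1/4)(|5|² + |-1-4i|² + |1|² + |-1+4i|²) = (1/4)·60.0000 = 15.0000

Both sides agree, confirming Parseval's theorem.

Σ|x[n]|² = (1/N)Σ|X[k]|² = 15.0000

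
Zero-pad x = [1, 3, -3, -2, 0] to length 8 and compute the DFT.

Original 5-point DFT: [-1, 5.9721-2.2654i, -2.9721-2.7144i, -2.9721+2.7144i, 5.9721+2.2654i]
Zero-padded 8-point DFT provides frequency interpolation.

DFT_8([x, 0, ...]) = [-1, 4.5355+2.2929i, 4-5i, -2.5355-3.7071i, -3, -2.5355+3.7071i, 4+5i, 4.5355-2.2929i]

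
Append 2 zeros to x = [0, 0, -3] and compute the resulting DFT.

Original 3-point DFT: [-3, 1.5000-2.5981i, 1.5000+2.5981i]
Zero-padded 5-point DFT provides frequency interpolation.

DFT_5([x, 0, ...]) = [-3, 2.4271+1.7634i, -0.9271-2.8532i, -0.9271+2.8532i, 2.4271-1.7634i]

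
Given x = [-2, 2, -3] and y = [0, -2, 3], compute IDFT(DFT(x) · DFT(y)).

(x ⊛ y)[n] = Σ(m=0 to 2) x[m] · y[(n-m) mod 3]

Computing each output sample:
(x ⊛ y)[0] = 12
(x ⊛ y)[1] = -5
(x ⊛ y)[2] = -10

x ⊛ y = [12, -5, -10]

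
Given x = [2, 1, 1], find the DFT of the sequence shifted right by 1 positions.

Time shift by 1: X_shifted[k] = ω_3^(1k) · X[k]
Shifted x = [1, 2, 1]

DFT(x[n-1]) = [4, -0.5000-0.8660i, -0.5000+0.8660i]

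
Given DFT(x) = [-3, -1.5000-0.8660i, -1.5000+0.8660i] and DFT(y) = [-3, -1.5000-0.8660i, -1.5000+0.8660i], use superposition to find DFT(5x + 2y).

By linearity: DFT(5x + 2y) = 5·DFT(x) + 2·DFT(y)
= 5·[-3, -1.5000-0.8660i, -1.5000+0.8660i] + 2·[-3, -1.5000-0.8660i, -1.5000+0.8660i]

Computing element-wise:
Z[0] = 5·(-3) + 2·(-3) = -21
Z[1] = 5·(-1.5000-0.8660i) + 2·(-1.5000-0.8660i) = -10.5000-6.0620i
Z[2] = 5·(-1.5000+0.8660i) + 2·(-1.5000+0.8660i) = -10.5000+6.0620i

DFT(5x + 2y) = 5·X + 2·Y = [-21, -10.5000-6.0620i, -10.5000+6.0620i]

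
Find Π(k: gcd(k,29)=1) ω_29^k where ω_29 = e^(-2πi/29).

The primitive 29th roots of unity are ω_29^k for k coprime to 29: k ∈ {1, 2, 3, 4, 5, 6, 7, 8, 9, 10, 11, 12, 13, 14, 15, 16, 17, 18, 19, 20, 21, 22, 23, 24, 25, 26, 27, 28}
Their product equals the constant term of the cyclotomic polynomial Φ_29(x) up to sign.
For n ≥ 3, the product of all primitive nth roots of unity is 1. (For n=1 it is 1; for n=2 it is -1.)

1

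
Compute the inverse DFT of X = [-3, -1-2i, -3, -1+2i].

x[n] = (1/4) Σ(k=0 to 3) X[k] · e^(2πikn/4)

Computing each x[n]:
x[0] = -2
x[1] = 1
x[2] = -1
x[3] = -1

x = [-2, 1, -1, -1]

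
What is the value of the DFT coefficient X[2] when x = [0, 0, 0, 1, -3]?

X[2] = Σ(n=0 to 4) x[n] · ω_5^(2n) where ω_5 = e^(-2πi/5)
= (0)·ω_5^0 + (0)·ω_5^2 + (0)·ω_5^4 + (1)·ω_5^6 + (-3)·ω_5^8

X[2] = 2.7361-2.7144i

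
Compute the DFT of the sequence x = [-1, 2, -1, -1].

X[k] = Σ(n=0 to 3) x[n] · ω_4^(nk)
where ω_4 = e^(-2πi/4)

Computing each X[k]:
X[0] = -1
X[1] = -3i
X[2] = -3
X[3] = 3i

X = [-1, -3i, -3, 3i]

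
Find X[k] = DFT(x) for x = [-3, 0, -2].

X[k] = Σ(n=0 to 2) x[n] · ω_3^(nk)
where ω_3 = e^(-2πi/3)

Computing each X[k]:
X[0] = -5
X[1] = -2.0000-1.7321i
X[2] = -2.0000+1.7321i

X = [-5, -2.0000-1.7321i, -2.0000+1.7321i]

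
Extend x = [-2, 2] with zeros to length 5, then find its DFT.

Original 2-point DFT: [0, -4]
Zero-padded 5-point DFT provides frequency interpolation.

DFT_5([x, 0, ...]) = [0, -1.3820-1.9021i, -3.6180-1.1756i, -3.6180+1.1756i, -1.3820+1.9021i]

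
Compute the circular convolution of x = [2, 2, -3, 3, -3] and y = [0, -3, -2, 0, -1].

(x ⊛ y)[n] = Σ(m=0 to 4) x[m] · y[(n-m) mod 5]

Computing each output sample:
(x ⊛ y)[0] = 1
(x ⊛ y)[1] = 3
(x ⊛ y)[2] = -13
(x ⊛ y)[3] = 8
(x ⊛ y)[4] = -5

x ⊛ y = [1, 3, -13, 8, -5]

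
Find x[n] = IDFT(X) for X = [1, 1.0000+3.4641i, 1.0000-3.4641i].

x[n] = (1/3) Σ(k=0 to 2) X[k] · e^(2πikn/3)

Computing each x[n]:
x[0] = 1
x[1] = -2
x[2] = 2

x = [1, -2, 2]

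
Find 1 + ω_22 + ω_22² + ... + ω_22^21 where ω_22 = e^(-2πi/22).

Sum of all nth roots of unity equals 0 for n > 1 (geometric series with r ≠ 1).

0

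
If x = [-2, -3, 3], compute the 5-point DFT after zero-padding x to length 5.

Original 3-point DFT: [-2, -2.0000+5.1962i, -2.0000-5.1962i]
Zero-padded 5-point DFT provides frequency interpolation.

DFT_5([x, 0, ...]) = [-2, -5.3541+1.0898i, 1.3541+4.6165i, 1.3541-4.6165i, -5.3541-1.0898i]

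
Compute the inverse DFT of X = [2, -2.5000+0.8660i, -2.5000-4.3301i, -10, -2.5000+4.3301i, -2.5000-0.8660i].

x[n] = (1/6) Σ(k=0 to 5) X[k] · e^(2πikn/6)

Computing each x[n]:
x[0] = -3
x[1] = 3
x[2] = -2
x[3] = 2
x[4] = 1
x[5] = 1

x = [-3, 3, -2, 2, 1, 1]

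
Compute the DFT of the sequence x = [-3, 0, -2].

X[k] = Σ(n=0 to 2) x[n] · ω_3^(nk)
where ω_3 = e^(-2πi/3)

Computing each X[k]:
X[0] = -5
X[1] = -2.0000-1.7321i
X[2] = -2.0000+1.7321i

X = [-5, -2.0000-1.7321i, -2.0000+1.7321i]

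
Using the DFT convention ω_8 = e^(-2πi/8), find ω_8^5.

ω_8^5 = e^(-2πi·5/8)
= cos(-2π·5/8) + i·sin(-2π·5/8)
= cos(-10π/8) + i·sin(-10π/8)

ω_8^5 = cos(-10π/8) + i·sin(-10π/8) = -0.7071+0.7071i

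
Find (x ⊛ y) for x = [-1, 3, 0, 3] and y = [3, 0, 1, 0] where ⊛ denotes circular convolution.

(x ⊛ y)[n] = Σ(m=0 to 3) x[m] · y[(n-m) mod 4]

Computing each output sample:
(x ⊛ y)[0] = -3
(x ⊛ y)[1] = 12
(x ⊛ y)[2] = -1
(x ⊛ y)[3] = 12

x ⊛ y = [-3, 12, -1, 12]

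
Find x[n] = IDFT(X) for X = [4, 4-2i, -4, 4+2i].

x[n] = (1/4) Σ(k=0 to 3) X[k] · e^(2πikn/4)

Computing each x[n]:
x[0] = 2
x[1] = 3
x[2] = -2
x[3] = 1

x = [2, 3, -2, 1]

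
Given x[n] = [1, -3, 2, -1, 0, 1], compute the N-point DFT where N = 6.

X[k] = Σ(n=0 to 5) x[n] · ω_6^(nk)
where ω_6 = e^(-2πi/6)

Computing each X[k]:
X[0] = 0
X[1] = 1.7321i
X[2] = 5.1962i
X[3] = 6
X[4] = -5.1962i
X[5] = -1.7321i

X = [0, 1.7321i, 5.1962i, 6, -5.1962i, -1.7321i]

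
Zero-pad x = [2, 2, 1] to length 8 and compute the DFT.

Original 3-point DFT: [5, 0.5000-0.8660i, 0.5000+0.8660i]
Zero-padded 8-point DFT provides frequency interpolation.

DFT_8([x, 0, ...]) = [5, 3.4142-2.4142i, 1-2i, 0.5858-0.4142i, 1, 0.5858+0.4142i, 1+2i, 3.4142+2.4142i]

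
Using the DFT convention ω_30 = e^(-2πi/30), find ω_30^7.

ω_30^7 = e^(-2πi·7/30)
= cos(-2π·7/30) + i·sin(-2π·7/30)
= cos(-14π/30) + i·sin(-14π/30)

ω_30^7 = cos(-14π/30) + i·sin(-14π/30) = 0.1045-0.9945i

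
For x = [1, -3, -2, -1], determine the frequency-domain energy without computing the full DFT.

Parseval: Σ|x[n]|² = (1/N)Σ|X[k]|², so Σ|X[k]|² = N·Σ|x[n]|² = 4·15.0000

Σ|X[k]|² = N·Σ|x[n]|² = 4·15.0000 = 60.0000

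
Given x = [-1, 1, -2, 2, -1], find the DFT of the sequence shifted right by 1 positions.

Time shift by 1: X_shifted[k] = ω_5^(1k) · X[k]
Shifted x = [-1, -1, 1, -2, 2]

DFT(x[n-1]) = [-1, 0.1180+1.0898i, -2.1180+4.6165i, -2.1180-4.6165i, 0.1180-1.0898i]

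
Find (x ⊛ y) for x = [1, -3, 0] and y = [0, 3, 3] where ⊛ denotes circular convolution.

(x ⊛ y)[n] = Σ(m=0 to 2) x[m] · y[(n-m) mod 3]

Computing each output sample:
(x ⊛ y)[0] = -9
(x ⊛ y)[1] = 3
(x ⊛ y)[2] = -6

x ⊛ y = [-9, 3, -6]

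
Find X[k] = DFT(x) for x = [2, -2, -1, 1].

X[k] = Σ(n=0 to 3) x[n] · ω_4^(nk)
where ω_4 = e^(-2πi/4)

Computing each X[k]:
X[0] = 0
X[1] = 3+3i
X[2] = 2
X[3] = 3-3i

X = [0, 3+3i, 2, 3-3i]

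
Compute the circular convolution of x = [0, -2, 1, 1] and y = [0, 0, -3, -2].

(x ⊛ y)[n] = Σ(m=0 to 3) x[m] · y[(n-m) mod 4]

Computing each output sample:
(x ⊛ y)[0] = 1
(x ⊛ y)[1] = -5
(x ⊛ y)[2] = -2
(x ⊛ y)[3] = 6

x ⊛ y = [1, -5, -2, 6]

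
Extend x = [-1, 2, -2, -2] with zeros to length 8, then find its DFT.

Original 4-point DFT: [-3, 1-4i, -3, 1+4i]
Zero-padded 8-point DFT provides frequency interpolation.

DFT_8([x, 0, ...]) = [-3, 1.8284+2.0000i, 1-4i, -3.8284-2.0000i, -3, -3.8284+2.0000i, 1+4i, 1.8284-2.0000i]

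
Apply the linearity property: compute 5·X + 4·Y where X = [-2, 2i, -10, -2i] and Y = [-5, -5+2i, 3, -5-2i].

By linearity: DFT(5x + 4y) = 5·DFT(x) + 4·DFT(y)
= 5·[-2, 2i, -10, -2i] + 4·[-5, -5+2i, 3, -5-2i]

Computing element-wise:
Z[0] = 5·(-2) + 4·(-5) = -30
Z[1] = 5·(2i) + 4·(-5+2i) = -20+18i
Z[2] = 5·(-10) + 4·(3) = -38
Z[3] = 5·(-2i) + 4·(-5-2i) = -20-18i

DFT(5x + 4y) = 5·X + 4·Y = [-30, -20+18i, -38, -20-18i]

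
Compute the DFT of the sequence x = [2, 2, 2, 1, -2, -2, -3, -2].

X[k] = Σ(n=0 to 7) x[n] · ω_8^(nk)
where ω_8 = e^(-2πi/8)

Computing each X[k]:
X[0] = -2
X[1] = 4.7071-9.9497i
X[2] = 1-1i
X[3] = 3.2929+0.0503i
X[4] = 0
X[5] = 3.2929-0.0503i
X[6] = 1+1i
X[7] = 4.7071+9.9497i

X = [-2, 4.7071-9.9497i, 1-1i, 3.2929+0.0503i, 0, 3.2929-0.0503i, 1+1i, 4.7071+9.9497i]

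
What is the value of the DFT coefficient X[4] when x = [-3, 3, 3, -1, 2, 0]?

X[4] = Σ(n=0 to 5) x[n] · ω_6^(4n) where ω_6 = e^(-2πi/6)
= (-3)·ω_6^0 + (3)·ω_6^4 + (3)·ω_6^8 + (-1)·ω_6^12 + (2)·ω_6^16 + (0)·ω_6^20

X[4] = -8.0000+1.7321i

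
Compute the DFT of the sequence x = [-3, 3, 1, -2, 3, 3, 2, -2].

X[k] = Σ(n=0 to 7) x[n] · ω_8^(nk)
where ω_8 = e^(-2πi/8)

Computing each X[k]:
X[0] = 5
X[1] = -6+1i
X[2] = -3-10i
X[3] = -6-1i
X[4] = 1
X[5] = -6+1i
X[6] = -3+10i
X[7] = -6-1i

X = [5, -6+1i, -3-10i, -6-1i, 1, -6+1i, -3+10i, -6-1i]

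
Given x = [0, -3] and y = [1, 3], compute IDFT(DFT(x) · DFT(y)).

(x ⊛ y)[n] = Σ(m=0 to 1) x[m] · y[(n-m) mod 2]

Computing each output sample:
(x ⊛ y)[0] = -9
(x ⊛ y)[1] = -3

x ⊛ y = [-9, -3]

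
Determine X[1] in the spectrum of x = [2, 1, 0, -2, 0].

X[1] = Σ(n=0 to 4) x[n] · ω_5^(1n) where ω_5 = e^(-2πi/5)
= (2)·ω_5^0 + (1)·ω_5^1 + (0)·ω_5^2 + (-2)·ω_5^3 + (0)·ω_5^4

X[1] = 3.9271-2.1266i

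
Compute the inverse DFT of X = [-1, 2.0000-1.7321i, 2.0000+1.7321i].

x[n] = (1/3) Σ(k=0 to 2) X[k] · e^(2πikn/3)

Computing each x[n]:
x[0] = 1
x[1] = 0
x[2] = -2

x = [1, 0, -2]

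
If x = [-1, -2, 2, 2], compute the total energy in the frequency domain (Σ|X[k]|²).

Parseval: Σ|x[n]|² = (1/N)Σ|X[k]|², so Σ|X[k]|² = N·Σ|x[n]|² = 4·13.0000

Σ|X[k]|² = N·Σ|x[n]|² = 4·13.0000 = 52.0000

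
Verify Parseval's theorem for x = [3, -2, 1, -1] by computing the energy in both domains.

Time domain:
Σ|x[n]|² = |3|² + |-2|² + |1|² + |-1|² = 15.0000

Frequency domain:
(1/4)Σ|X[k]|² = (1/4)(|1|² + |2+1i|² + |7|² + |2-1i|²) = (1/4)·60.0000 = 15.0000

Both sides agree, confirming Parseval's theorem.

Σ|x[n]|² = (1/N)Σ|X[k]|² = 15.0000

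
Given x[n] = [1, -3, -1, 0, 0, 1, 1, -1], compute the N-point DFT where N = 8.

X[k] = Σ(n=0 to 7) x[n] · ω_8^(nk)
where ω_8 = e^(-2πi/8)

Computing each X[k]:
X[0] = -2
X[1] = -2.5355+4.1213i
X[2] = 1+1i
X[3] = 4.5355+0.1213i
X[4] = 4
X[5] = 4.5355-0.1213i
X[6] = 1-1i
X[7] = -2.5355-4.1213i

X = [-2, -2.5355+4.1213i, 1+1i, 4.5355+0.1213i, 4, 4.5355-0.1213i, 1-1i, -2.5355-4.1213i]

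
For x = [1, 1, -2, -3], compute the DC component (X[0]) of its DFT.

X[0] = Σ(n=0 to 3) x[n] · ω_4^0 = Σ x[n]
= (1) + (1) + (-2) + (-3)

X[0] = -3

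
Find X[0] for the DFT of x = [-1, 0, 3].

X[0] = Σ(n=0 to 2) x[n] · ω_3^0 = Σ x[n]
= (-1) + (0) + (3)

X[0] = 2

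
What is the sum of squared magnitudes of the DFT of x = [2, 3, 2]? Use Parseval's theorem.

Parseval: Σ|x[n]|² = (1/N)Σ|X[k]|², so Σ|X[k]|² = N·Σ|x[n]|² = 3·17.0000

Σ|X[k]|² = N·Σ|x[n]|² = 3·17.0000 = 51.0000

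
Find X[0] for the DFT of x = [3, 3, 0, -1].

X[0] = Σ(n=0 to 3) x[n] · ω_4^0 = Σ x[n]
= (3) + (3) + (0) + (-1)

X[0] = 5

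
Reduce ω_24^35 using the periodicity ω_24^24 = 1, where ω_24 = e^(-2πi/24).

Since ω_24^24 = 1, powers reduce modulo 24.
35 mod 24 = 11
So ω_24^35 = ω_24^11 = e^(-2πi·11/24)

ω_24^35 = ω_24^11 = -0.9659-0.2588i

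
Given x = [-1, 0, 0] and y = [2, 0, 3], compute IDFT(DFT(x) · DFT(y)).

(x ⊛ y)[n] = Σ(m=0 to 2) x[m] · y[(n-m) mod 3]

Computing each output sample:
(x ⊛ y)[0] = -2
(x ⊛ y)[1] = 0
(x ⊛ y)[2] = -3

x ⊛ y = [-2, 0, -3]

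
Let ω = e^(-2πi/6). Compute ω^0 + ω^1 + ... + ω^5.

Sum of all nth roots of unity equals 0 for n > 1 (geometric series with r ≠ 1).

0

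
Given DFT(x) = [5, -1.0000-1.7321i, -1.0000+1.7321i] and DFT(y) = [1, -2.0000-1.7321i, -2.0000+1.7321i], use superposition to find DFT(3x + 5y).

By linearity: DFT(3x + 5y) = 3·DFT(x) + 5·DFT(y)
= 3·[5, -1.0000-1.7321i, -1.0000+1.7321i] + 5·[1, -2.0000-1.7321i, -2.0000+1.7321i]

Computing element-wise:
Z[0] = 3·(5) + 5·(1) = 20
Z[1] = 3·(-1.0000-1.7321i) + 5·(-2.0000-1.7321i) = -13.0000-13.8568i
Z[2] = 3·(-1.0000+1.7321i) + 5·(-2.0000+1.7321i) = -13.0000+13.8568i

DFT(3x + 5y) = 3·X + 5·Y = [20, -13.0000-13.8568i, -13.0000+13.8568i]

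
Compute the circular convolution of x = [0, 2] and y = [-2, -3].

(x ⊛ y)[n] = Σ(m=0 to 1) x[m] · y[(n-m) mod 2]

Computing each output sample:
(x ⊛ y)[0] = -6
(x ⊛ y)[1] = -4

x ⊛ y = [-6, -4]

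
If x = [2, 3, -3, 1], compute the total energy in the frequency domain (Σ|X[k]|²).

Parseval: Σ|x[n]|² = (1/N)Σ|X[k]|², so Σ|X[k]|² = N·Σ|x[n]|² = 4·23.0000

Σ|X[k]|² = N·Σ|x[n]|² = 4·23.0000 = 92.0000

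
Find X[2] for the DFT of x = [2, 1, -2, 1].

X[2] = Σ(n=0 to 3) x[n] · ω_4^(2n) where ω_4 = e^(-2πi/4)
= (2)·ω_4^0 + (1)·ω_4^2 + (-2)·ω_4^4 + (1)·ω_4^6

X[2] = -2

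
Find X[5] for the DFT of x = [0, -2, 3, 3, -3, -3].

X[5] = Σ(n=0 to 5) x[n] · ω_6^(5n) where ω_6 = e^(-2πi/6)
= (0)·ω_6^0 + (-2)·ω_6^5 + (3)·ω_6^10 + (3)·ω_6^15 + (-3)·ω_6^20 + (-3)·ω_6^25

X[5] = -5.5000+6.0622i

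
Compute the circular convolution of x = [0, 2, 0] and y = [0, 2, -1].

(x ⊛ y)[n] = Σ(m=0 to 2) x[m] · y[(n-m) mod 3]

Computing each output sample:
(x ⊛ y)[0] = -2
(x ⊛ y)[1] = 0
(x ⊛ y)[2] = 4

x ⊛ y = [-2, 0, 4]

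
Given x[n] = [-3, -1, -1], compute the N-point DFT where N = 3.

X[k] = Σ(n=0 to 2) x[n] · ω_3^(nk)
where ω_3 = e^(-2πi/3)

Computing each X[k]:
X[0] = -5
X[1] = -2
X[2] = -2

X = [-5, -2, -2]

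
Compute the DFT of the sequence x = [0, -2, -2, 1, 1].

X[k] = Σ(n=0 to 4) x[n] · ω_5^(nk)
where ω_5 = e^(-2πi/5)

Computing each X[k]:
X[0] = -2
X[1] = 0.5000+4.6165i
X[2] = 0.5000-1.0898i
X[3] = 0.5000+1.0898i
X[4] = 0.5000-4.6165i

X = [-2, 0.5000+4.6165i, 0.5000-1.0898i, 0.5000+1.0898i, 0.5000-4.6165i]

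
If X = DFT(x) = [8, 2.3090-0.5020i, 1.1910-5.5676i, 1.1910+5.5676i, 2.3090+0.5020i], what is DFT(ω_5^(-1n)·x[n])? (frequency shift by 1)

Modulation property: DFT(ω_5^(-1n)·x[n]) = X[(k-1) mod 5], so circularly shift X by 1 positions.

X[k-1] = [2.3090+0.5020i, 8, 2.3090-0.5020i, 1.1910-5.5676i, 1.1910+5.5676i]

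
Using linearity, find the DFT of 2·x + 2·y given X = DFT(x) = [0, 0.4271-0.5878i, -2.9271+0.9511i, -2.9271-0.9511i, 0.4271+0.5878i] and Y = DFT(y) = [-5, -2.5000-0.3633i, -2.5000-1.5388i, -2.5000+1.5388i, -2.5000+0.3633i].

By linearity: DFT(2x + 2y) = 2·DFT(x) + 2·DFT(y)
= 2·[0, 0.4271-0.5878i, -2.9271+0.9511i, -2.9271-0.9511i, 0.4271+0.5878i] + 2·[-5, -2.5000-0.3633i, -2.5000-1.5388i, -2.5000+1.5388i, -2.5000+0.3633i]

Computing element-wise:
Z[0] = 2·(0) + 2·(-5) = -10
Z[1] = 2·(0.4271-0.5878i) + 2·(-2.5000-0.3633i) = -4.1458-1.9022i
Z[2] = 2·(-2.9271+0.9511i) + 2·(-2.5000-1.5388i) = -10.8542-1.1754i
Z[3] = 2·(-2.9271-0.9511i) + 2·(-2.5000+1.5388i) = -10.8542+1.1754i
Z[4] = 2·(0.4271+0.5878i) + 2·(-2.5000+0.3633i) = -4.1458+1.9022i

DFT(2x + 2y) = 2·X + 2·Y = [-10, -4.1458-1.9022i, -10.8542-1.1754i, -10.8542+1.1754i, -4.1458+1.9022i]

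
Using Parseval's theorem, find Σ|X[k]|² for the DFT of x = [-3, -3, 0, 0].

Parseval: Σ|x[n]|² = (1/N)Σ|X[k]|², so Σ|X[k]|² = N·Σ|x[n]|² = 4·18.0000

Σ|X[k]|² = N·Σ|x[n]|² = 4·18.0000 = 72.0000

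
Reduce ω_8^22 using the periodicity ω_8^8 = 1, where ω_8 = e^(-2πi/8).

Since ω_8^8 = 1, powers reduce modulo 8.
22 mod 8 = 6
So ω_8^22 = ω_8^6 = e^(-2πi·6/8)

ω_8^22 = ω_8^6 = 1i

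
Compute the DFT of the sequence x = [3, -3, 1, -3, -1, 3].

X[k] = Σ(n=0 to 5) x[n] · ω_6^(nk)
where ω_6 = e^(-2πi/6)

Computing each X[k]:
X[0] = 0
X[1] = 6.0000+3.4641i
X[2] = 6.9282i
X[3] = 6
X[4] = -6.9282i
X[5] = 6.0000-3.4641i

X = [0, 6.0000+3.4641i, 6.9282i, 6, -6.9282i, 6.0000-3.4641i]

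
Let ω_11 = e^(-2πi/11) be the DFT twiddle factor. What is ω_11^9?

ω_11^9 = e^(-2πi·9/11)
= cos(-2π·9/11) + i·sin(-2π·9/11)
= cos(-18π/11) + i·sin(-18π/11)

ω_11^9 = cos(-18π/11) + i·sin(-18π/11) = 0.4154+0.9096i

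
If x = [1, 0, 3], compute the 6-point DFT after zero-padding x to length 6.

Original 3-point DFT: [4, -0.5000+2.5981i, -0.5000-2.5981i]
Zero-padded 6-point DFT provides frequency interpolation.

DFT_6([x, 0, ...]) = [4, -0.5000-2.5981i, -0.5000+2.5981i, 4, -0.5000-2.5981i, -0.5000+2.5981i]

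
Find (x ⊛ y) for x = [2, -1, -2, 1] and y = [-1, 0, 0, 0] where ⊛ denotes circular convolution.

(x ⊛ y)[n] = Σ(m=0 to 3) x[m] · y[(n-m) mod 4]

Computing each output sample:
(x ⊛ y)[0] = -2
(x ⊛ y)[1] = 1
(x ⊛ y)[2] = 2
(x ⊛ y)[3] = -1

x ⊛ y = [-2, 1, 2, -1]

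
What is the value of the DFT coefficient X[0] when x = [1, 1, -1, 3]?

X[0] = Σ(n=0 to 3) x[n] · ω_4^0 = Σ x[n]
= (1) + (1) + (-1) + (3)

X[0] = 4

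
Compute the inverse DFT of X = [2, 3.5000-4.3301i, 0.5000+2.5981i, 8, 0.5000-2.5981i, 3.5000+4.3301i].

x[n] = (1/6) Σ(k=0 to 5) X[k] · e^(2πikn/6)

Computing each x[n]:
x[0] = 3
x[1] = 0
x[2] = 3
x[3] = -2
x[4] = -1
x[5] = -1

x = [3, 0, 3, -2, -1, -1]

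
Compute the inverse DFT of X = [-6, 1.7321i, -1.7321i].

x[n] = (1/3) Σ(k=0 to 2) X[k] · e^(2πikn/3)

Computing each x[n]:
x[0] = -2
x[1] = -3
x[2] = -1

x = [-2, -3, -1]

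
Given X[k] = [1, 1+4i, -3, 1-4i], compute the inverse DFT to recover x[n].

x[n] = (1/4) Σ(k=0 to 3) X[k] · e^(2πikn/4)

Computing each x[n]:
x[0] = 0
x[1] = -1
x[2] = -1
x[3] = 3

x = [0, -1, -1, 3]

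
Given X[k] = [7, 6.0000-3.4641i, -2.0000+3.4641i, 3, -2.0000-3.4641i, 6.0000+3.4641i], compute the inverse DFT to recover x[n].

x[n] = (1/6) Σ(k=0 to 5) X[k] · e^(2πikn/6)

Computing each x[n]:
x[0] = 3
x[1] = 2
x[2] = 3
x[3] = -2
x[4] = -1
x[5] = 2

x = [3, 2, 3, -2, -1, 2]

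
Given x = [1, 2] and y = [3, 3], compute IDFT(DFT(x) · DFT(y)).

(x ⊛ y)[n] = Σ(m=0 to 1) x[m] · y[(n-m) mod 2]

Computing each output sample:
(x ⊛ y)[0] = 9
(x ⊛ y)[1] = 9

x ⊛ y = [9, 9]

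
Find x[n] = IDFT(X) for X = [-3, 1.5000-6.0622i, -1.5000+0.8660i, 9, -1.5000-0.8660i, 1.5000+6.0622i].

x[n] = (1/6) Σ(k=0 to 5) X[k] · e^(2πikn/6)

Computing each x[n]:
x[0] = 1
x[1] = 0
x[2] = 3
x[3] = -3
x[4] = -1
x[5] = -3

x = [1, 0, 3, -3, -1, -3]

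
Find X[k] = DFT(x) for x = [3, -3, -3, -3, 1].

X[k] = Σ(n=0 to 4) x[n] · ω_5^(nk)
where ω_5 = e^(-2πi/5)

Computing each X[k]:
X[0] = -5
X[1] = 7.2361+3.8042i
X[2] = 2.7639+2.3511i
X[3] = 2.7639-2.3511i
X[4] = 7.2361-3.8042i

X = [-5, 7.2361+3.8042i, 2.7639+2.3511i, 2.7639-2.3511i, 7.2361-3.8042i]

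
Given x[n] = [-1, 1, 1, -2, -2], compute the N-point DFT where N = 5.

X[k] = Σ(n=0 to 4) x[n] · ω_5^(nk)
where ω_5 = e^(-2πi/5)

Computing each X[k]:
X[0] = -3
X[1] = -0.5000-4.6165i
X[2] = -0.5000+1.0898i
X[3] = -0.5000-1.0898i
X[4] = -0.5000+4.6165i

X = [-3, -0.5000-4.6165i, -0.5000+1.0898i, -0.5000-1.0898i, -0.5000+4.6165i]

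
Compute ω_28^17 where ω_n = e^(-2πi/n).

ω_28^17 = e^(-2πi·17/28)
= cos(-2π·17/28) + i·sin(-2π·17/28)
= cos(-34π/28) + i·sin(-34π/28)

ω_28^17 = cos(-34π/28) + i·sin(-34π/28) = -0.7818+0.6235i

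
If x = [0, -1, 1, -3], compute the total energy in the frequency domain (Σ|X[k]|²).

Parseval: Σ|x[n]|² = (1/N)Σ|X[k]|², so Σ|X[k]|² = N·Σ|x[n]|² = 4·11.0000

Σ|X[k]|² = N·Σ|x[n]|² = 4·11.0000 = 44.0000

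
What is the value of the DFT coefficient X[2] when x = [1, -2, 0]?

X[2] = Σ(n=0 to 2) x[n] · ω_3^(2n) where ω_3 = e^(-2πi/3)
= (1)·ω_3^0 + (-2)·ω_3^2 + (0)·ω_3^4

X[2] = 2.0000-1.7321i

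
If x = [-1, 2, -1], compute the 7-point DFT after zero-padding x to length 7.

Original 3-point DFT: [0, -1.5000-2.5981i, -1.5000+2.5981i]
Zero-padded 7-point DFT provides frequency interpolation.

DFT_7([x, 0, ...]) = [0, 0.4695-0.5887i, -0.5441-2.3837i, -3.4254-1.6496i, -3.4254+1.6496i, -0.5441+2.3837i, 0.4695+0.5887i]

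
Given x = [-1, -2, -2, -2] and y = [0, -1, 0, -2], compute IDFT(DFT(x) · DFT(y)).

(x ⊛ y)[n] = Σ(m=0 to 3) x[m] · y[(n-m) mod 4]

Computing each output sample:
(x ⊛ y)[0] = 6
(x ⊛ y)[1] = 5
(x ⊛ y)[2] = 6
(x ⊛ y)[3] = 4

x ⊛ y = [6, 5, 6, 4]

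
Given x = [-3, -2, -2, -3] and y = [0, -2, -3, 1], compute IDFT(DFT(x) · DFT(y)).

(x ⊛ y)[n] = Σ(m=0 to 3) x[m] · y[(n-m) mod 4]

Computing each output sample:
(x ⊛ y)[0] = 10
(x ⊛ y)[1] = 13
(x ⊛ y)[2] = 10
(x ⊛ y)[3] = 7

x ⊛ y = [10, 13, 10, 7]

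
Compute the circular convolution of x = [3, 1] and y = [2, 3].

(x ⊛ y)[n] = Σ(m=0 to 1) x[m] · y[(n-m) mod 2]

Computing each output sample:
(x ⊛ y)[0] = 9
(x ⊛ y)[1] = 11

x ⊛ y = [9, 11]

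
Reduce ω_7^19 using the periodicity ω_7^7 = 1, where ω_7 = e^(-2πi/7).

Since ω_7^7 = 1, powers reduce modulo 7.
19 mod 7 = 5
So ω_7^19 = ω_7^5 = e^(-2πi·5/7)

ω_7^19 = ω_7^5 = -0.2225+0.9749i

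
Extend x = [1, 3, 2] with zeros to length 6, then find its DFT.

Original 3-point DFT: [6, -1.5000-0.8660i, -1.5000+0.8660i]
Zero-padded 6-point DFT provides frequency interpolation.

DFT_6([x, 0, ...]) = [6, 1.5000-4.3301i, -1.5000-0.8660i, 0, -1.5000+0.8660i, 1.5000+4.3301i]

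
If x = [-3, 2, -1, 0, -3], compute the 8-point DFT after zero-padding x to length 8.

Original 5-point DFT: [-5, -2.5000-4.1675i, -2.5000-3.8900i, -2.5000+3.8900i, -2.5000+4.1675i]
Zero-padded 8-point DFT provides frequency interpolation.

DFT_8([x, 0, ...]) = [-5, 1.4142-0.4142i, -5-2i, -1.4142-2.4142i, -9, -1.4142+2.4142i, -5+2i, 1.4142+0.4142i]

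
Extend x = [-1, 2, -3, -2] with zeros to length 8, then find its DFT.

Original 4-point DFT: [-4, 2-4i, -4, 2+4i]
Zero-padded 8-point DFT provides frequency interpolation.

DFT_8([x, 0, ...]) = [-4, 1.8284+3.0000i, 2-4i, -3.8284-3.0000i, -4, -3.8284+3.0000i, 2+4i, 1.8284-3.0000i]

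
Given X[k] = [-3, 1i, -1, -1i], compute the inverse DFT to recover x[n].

x[n] = (1/4) Σ(k=0 to 3) X[k] · e^(2πikn/4)

Computing each x[n]:
x[0] = -1
x[1] = -1
x[2] = -1
x[3] = 0

x = [-1, -1, -1, 0]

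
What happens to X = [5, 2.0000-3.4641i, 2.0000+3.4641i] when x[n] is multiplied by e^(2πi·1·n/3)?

Modulation property: DFT(ω_3^(-1n)·x[n]) = X[(k-1) mod 3], so circularly shift X by 1 positions.

X[k-1] = [2.0000+3.4641i, 5, 2.0000-3.4641i]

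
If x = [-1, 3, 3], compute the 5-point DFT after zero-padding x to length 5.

Original 3-point DFT: [5, -4, -4]
Zero-padded 5-point DFT provides frequency interpolation.

DFT_5([x, 0, ...]) = [5, -2.5000-4.6165i, -2.5000+1.0898i, -2.5000-1.0898i, -2.5000+4.6165i]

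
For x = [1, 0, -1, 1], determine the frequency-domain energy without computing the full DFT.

Parseval: Σ|x[n]|² = (1/N)Σ|X[k]|², so Σ|X[k]|² = N·Σ|x[n]|² = 4·3.0000

Σ|X[k]|² = N·Σ|x[n]|² = 4·3.0000 = 12.0000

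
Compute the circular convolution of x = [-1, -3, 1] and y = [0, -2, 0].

(x ⊛ y)[n] = Σ(m=0 to 2) x[m] · y[(n-m) mod 3]

Computing each output sample:
(x ⊛ y)[0] = -2
(x ⊛ y)[1] = 2
(x ⊛ y)[2] = 6

x ⊛ y = [-2, 2, 6]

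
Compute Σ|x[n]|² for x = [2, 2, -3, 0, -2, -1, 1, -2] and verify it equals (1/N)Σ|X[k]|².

Time domain:
Σ|x[n]|² = |2|² + |2|² + |-3|² + |0|² + |-2|² + |-1|² + |1|² + |-2|² = 27.0000

Frequency domain:
(1/8)Σ|X[k]|² = (1/8)(|-3|² + |4.7071+0.4645i|² + |2-3i|² + |3.2929-7.5355i|² + |-1|² + |3.2929+7.5355i|² + |2+3i|² + |4.7071-0.4645i|²) = (1/8)·216.0000 = 27.0000

Both sides agree, confirming Parseval's theorem.

Σ|x[n]|² = (1/N)Σ|X[k]|² = 27.0000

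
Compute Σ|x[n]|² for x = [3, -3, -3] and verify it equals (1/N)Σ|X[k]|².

Time domain:
Σ|x[n]|² = |3|² + |-3|² + |-3|² = 27.0000

Frequency domain:
(1/3)Σ|X[k]|² = (1/3)(|-3|² + |6|² + |6|²) = (1/3)·81.0000 = 27.0000

Both sides agree, confirming Parseval's theorem.

Σ|x[n]|² = (1/N)Σ|X[k]|² = 27.0000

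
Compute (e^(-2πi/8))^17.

Since ω_8^8 = 1, powers reduce modulo 8.
17 mod 8 = 1
So ω_8^17 = ω_8^1 = e^(-2πi·1/8)

ω_8^17 = ω_8^1 = 0.7071-0.7071i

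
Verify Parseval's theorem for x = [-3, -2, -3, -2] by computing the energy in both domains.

Time domain:
Σ|x[n]|² = |-3|² + |-2|² + |-3|² + |-2|² = 26.0000

Frequency domain:
(1/4)Σ|X[k]|² = (1/4)(|-10|² + |0|² + |-2|² + |0|²) = (1/4)·104.0000 = 26.0000

Both sides agree, confirming Parseval's theorem.

Σ|x[n]|² = (1/N)Σ|X[k]|² = 26.0000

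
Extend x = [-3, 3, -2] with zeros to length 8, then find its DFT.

Original 3-point DFT: [-2, -3.5000-4.3301i, -3.5000+4.3301i]
Zero-padded 8-point DFT provides frequency interpolation.

DFT_8([x, 0, ...]) = [-2, -0.8787-0.1213i, -1-3i, -5.1213-4.1213i, -8, -5.1213+4.1213i, -1+3i, -0.8787+0.1213i]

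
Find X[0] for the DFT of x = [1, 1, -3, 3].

X[0] = Σ(n=0 to 3) x[n] · ω_4^0 = Σ x[n]
= (1) + (1) + (-3) + (3)

X[0] = 2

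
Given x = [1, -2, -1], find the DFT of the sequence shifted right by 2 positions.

Time shift by 2: X_shifted[k] = ω_3^(2k) · X[k]
Shifted x = [-2, -1, 1]

DFT(x[n-2]) = [-2, -2.0000+1.7321i, -2.0000-1.7321i]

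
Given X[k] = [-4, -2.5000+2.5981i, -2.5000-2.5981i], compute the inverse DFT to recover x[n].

x[n] = (1/3) Σ(k=0 to 2) X[k] · e^(2πikn/3)

Computing each x[n]:
x[0] = -3
x[1] = -2
x[2] = 1

x = [-3, -2, 1]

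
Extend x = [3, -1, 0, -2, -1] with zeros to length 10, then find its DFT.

Original 5-point DFT: [-1, 4.0000-1.1756i, 4.0000+1.9021i, 4.0000-1.9021i, 4.0000+1.1756i]
Zero-padded 10-point DFT provides frequency interpolation.

DFT_10([x, 0, ...]) = [-1, 3.6180+3.0777i, 4.0000-1.1756i, 1.3820+0.7265i, 4.0000+1.9021i, 5, 4.0000-1.9021i, 1.3820-0.7265i, 4.0000+1.1756i, 3.6180-3.0777i]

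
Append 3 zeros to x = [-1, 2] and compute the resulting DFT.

Original 2-point DFT: [1, -3]
Zero-padded 5-point DFT provides frequency interpolation.

DFT_5([x, 0, ...]) = [1, -0.3820-1.9021i, -2.6180-1.1756i, -2.6180+1.1756i, -0.3820+1.9021i]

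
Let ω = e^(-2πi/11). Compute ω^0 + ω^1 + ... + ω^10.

Sum of all nth roots of unity equals 0 for n > 1 (geometric series with r ≠ 1).

0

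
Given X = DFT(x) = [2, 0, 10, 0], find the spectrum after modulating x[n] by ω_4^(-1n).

Modulation property: DFT(ω_4^(-1n)·x[n]) = X[(k-1) mod 4], so circularly shift X by 1 positions.

X[k-1] = [0, 2, 0, 10]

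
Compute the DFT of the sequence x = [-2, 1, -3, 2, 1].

X[k] = Σ(n=0 to 4) x[n] · ω_5^(nk)
where ω_5 = e^(-2πi/5)

Computing each X[k]:
X[0] = -1
X[1] = -0.5729+2.9389i
X[2] = -3.9271-4.7553i
X[3] = -3.9271+4.7553i
X[4] = -0.5729-2.9389i

X = [-1, -0.5729+2.9389i, -3.9271-4.7553i, -3.9271+4.7553i, -0.5729-2.9389i]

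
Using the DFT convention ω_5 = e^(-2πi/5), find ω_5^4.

ω_5^4 = e^(-2πi·4/5)
= cos(-2π·4/5) + i·sin(-2π·4/5)
= cos(-8π/5) + i·sin(-8π/5)

ω_5^4 = cos(-8π/5) + i·sin(-8π/5) = 0.3090+0.9511i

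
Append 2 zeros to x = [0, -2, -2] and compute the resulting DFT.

Original 3-point DFT: [-4, 2, 2]
Zero-padded 5-point DFT provides frequency interpolation.

DFT_5([x, 0, ...]) = [-4, 1.0000+3.0777i, 1.0000-0.7265i, 1.0000+0.7265i, 1.0000-3.0777i]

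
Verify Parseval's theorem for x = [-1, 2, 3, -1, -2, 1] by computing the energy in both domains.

Time domain:
Σ|x[n]|² = |-1|² + |2|² + |3|² + |-1|² + |-2|² + |1|² = 20.0000

Frequency domain:
(1/6)Σ|X[k]|² = (1/6)(|2|² + |1.0000-5.1962i|² + |-4.0000+3.4641i|² + |-2|² + |-4.0000-3.4641i|² + |1.0000+5.1962i|²) = (1/6)·120.0000 = 20.0000

Both sides agree, confirming Parseval's theorem.

Σ|x[n]|² = (1/N)Σ|X[k]|² = 20.0000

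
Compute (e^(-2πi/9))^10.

Since ω_9^9 = 1, powers reduce modulo 9.
10 mod 9 = 1
So ω_9^10 = ω_9^1 = e^(-2πi·1/9)

ω_9^10 = ω_9^1 = 0.7660-0.6428i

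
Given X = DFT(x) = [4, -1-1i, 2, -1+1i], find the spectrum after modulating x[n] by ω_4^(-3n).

Modulation property: DFT(ω_4^(-3n)·x[n]) = X[(k-3) mod 4], so circularly shift X by 3 positions.

X[k-3] = [-1-1i, 2, -1+1i, 4]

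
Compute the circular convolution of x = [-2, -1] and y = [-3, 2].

(x ⊛ y)[n] = Σ(m=0 to 1) x[m] · y[(n-m) mod 2]

Computing each output sample:
(x ⊛ y)[0] = 4
(x ⊛ y)[1] = -1

x ⊛ y = [4, -1]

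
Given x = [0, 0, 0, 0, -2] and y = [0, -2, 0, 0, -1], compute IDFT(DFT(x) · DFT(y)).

(x ⊛ y)[n] = Σ(m=0 to 4) x[m] · y[(n-m) mod 5]

Computing each output sample:
(x ⊛ y)[0] = 4
(x ⊛ y)[1] = 0
(x ⊛ y)[2] = 0
(x ⊛ y)[3] = 2
(x ⊛ y)[4] = 0

x ⊛ y = [4, 0, 0, 2, 0]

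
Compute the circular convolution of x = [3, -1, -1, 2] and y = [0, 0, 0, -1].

(x ⊛ y)[n] = Σ(m=0 to 3) x[m] · y[(n-m) mod 4]

Computing each output sample:
(x ⊛ y)[0] = 1
(x ⊛ y)[1] = 1
(x ⊛ y)[2] = -2
(x ⊛ y)[3] = -3

x ⊛ y = [1, 1, -2, -3]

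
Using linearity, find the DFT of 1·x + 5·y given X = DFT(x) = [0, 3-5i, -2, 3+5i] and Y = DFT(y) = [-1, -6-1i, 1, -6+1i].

By linearity: DFT(1x + 5y) = 1·DFT(x) + 5·DFT(y)
= 1·[0, 3-5i, -2, 3+5i] + 5·[-1, -6-1i, 1, -6+1i]

Computing element-wise:
Z[0] = 1·(0) + 5·(-1) = -5
Z[1] = 1·(3-5i) + 5·(-6-1i) = -27-10i
Z[2] = 1·(-2) + 5·(1) = 3
Z[3] = 1·(3+5i) + 5·(-6+1i) = -27+10i

DFT(1x + 5y) = 1·X + 5·Y = [-5, -27-10i, 3, -27+10i]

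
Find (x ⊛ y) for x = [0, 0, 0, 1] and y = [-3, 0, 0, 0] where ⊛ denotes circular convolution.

(x ⊛ y)[n] = Σ(m=0 to 3) x[m] · y[(n-m) mod 4]

Computing each output sample:
(x ⊛ y)[0] = 0
(x ⊛ y)[1] = 0
(x ⊛ y)[2] = 0
(x ⊛ y)[3] = -3

x ⊛ y = [0, 0, 0, -3]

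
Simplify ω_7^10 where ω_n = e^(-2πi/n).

Since ω_7^7 = 1, powers reduce modulo 7.
10 mod 7 = 3
So ω_7^10 = ω_7^3 = e^(-2πi·3/7)

ω_7^10 = ω_7^3 = -0.9010-0.4339i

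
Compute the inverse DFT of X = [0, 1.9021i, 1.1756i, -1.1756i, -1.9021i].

x[n] = (1/5) Σ(k=0 to 4) X[k] · e^(2πikn/5)

Computing each x[n]:
x[0] = 0
x[1] = -1
x[2] = 0
x[3] = 0
x[4] = 1

x = [0, -1, 0, 0, 1]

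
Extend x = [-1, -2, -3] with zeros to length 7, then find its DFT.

Original 3-point DFT: [-6, 1.5000-0.8660i, 1.5000+0.8660i]
Zero-padded 7-point DFT provides frequency interpolation.

DFT_7([x, 0, ...]) = [-6, -1.5794+4.4884i, 2.1479+0.6482i, -1.0685-1.4777i, -1.0685+1.4777i, 2.1479-0.6482i, -1.5794-4.4884i]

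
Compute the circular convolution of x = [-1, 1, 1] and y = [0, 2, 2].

(x ⊛ y)[n] = Σ(m=0 to 2) x[m] · y[(n-m) mod 3]

Computing each output sample:
(x ⊛ y)[0] = 4
(x ⊛ y)[1] = 0
(x ⊛ y)[2] = 0

x ⊛ y = [4, 0, 0]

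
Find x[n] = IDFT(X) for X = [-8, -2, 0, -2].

x[n] = (1/4) Σ(k=0 to 3) X[k] · e^(2πikn/4)

Computing each x[n]:
x[0] = -3
x[1] = -2
x[2] = -1
x[3] = -2

x = [-3, -2, -1, -2]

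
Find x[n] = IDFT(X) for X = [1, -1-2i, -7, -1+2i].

x[n] = (1/4) Σ(k=0 to 3) X[k] · e^(2πikn/4)

Computing each x[n]:
x[0] = -2
x[1] = 3
x[2] = -1
x[3] = 1

x = [-2, 3, -1, 1]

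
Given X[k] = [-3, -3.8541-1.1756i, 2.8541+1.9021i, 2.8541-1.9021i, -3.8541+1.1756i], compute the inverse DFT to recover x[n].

x[n] = (1/5) Σ(k=0 to 4) X[k] · e^(2πikn/5)

Computing each x[n]:
x[0] = -1
x[1] = -2
x[2] = 2
x[3] = 0
x[4] = -2

x = [-1, -2, 2, 0, -2]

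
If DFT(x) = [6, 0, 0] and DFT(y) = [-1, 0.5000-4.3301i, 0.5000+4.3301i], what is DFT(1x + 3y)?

By linearity: DFT(1x + 3y) = 1·DFT(x) + 3·DFT(y)
= 1·[6, 0, 0] + 3·[-1, 0.5000-4.3301i, 0.5000+4.3301i]

Computing element-wise:
Z[0] = 1·(6) + 3·(-1) = 3
Z[1] = 1·(0) + 3·(0.5000-4.3301i) = 1.5000-12.9903i
Z[2] = 1·(0) + 3·(0.5000+4.3301i) = 1.5000+12.9903i

DFT(1x + 3y) = 1·X + 3·Y = [3, 1.5000-12.9903i, 1.5000+12.9903i]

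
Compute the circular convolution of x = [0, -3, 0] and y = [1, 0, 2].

(x ⊛ y)[n] = Σ(m=0 to 2) x[m] · y[(n-m) mod 3]

Computing each output sample:
(x ⊛ y)[0] = -6
(x ⊛ y)[1] = -3
(x ⊛ y)[2] = 0

x ⊛ y = [-6, -3, 0]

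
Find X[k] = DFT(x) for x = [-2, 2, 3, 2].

X[k] = Σ(n=0 to 3) x[n] · ω_4^(nk)
where ω_4 = e^(-2πi/4)

Computing each X[k]:
X[0] = 5
X[1] = -5
X[2] = -3
X[3] = -5

X = [5, -5, -3, -5]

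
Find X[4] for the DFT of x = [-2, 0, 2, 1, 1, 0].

X[4] = Σ(n=0 to 5) x[n] · ω_6^(4n) where ω_6 = e^(-2πi/6)
= (-2)·ω_6^0 + (0)·ω_6^4 + (2)·ω_6^8 + (1)·ω_6^12 + (1)·ω_6^16 + (0)·ω_6^20

X[4] = -2.5000-0.8660i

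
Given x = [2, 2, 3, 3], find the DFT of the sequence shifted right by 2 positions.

Time shift by 2: X_shifted[k] = ω_4^(2k) · X[k]
Shifted x = [3, 3, 2, 2]

DFT(x[n-2]) = [10, 1-1i, 0, 1+1i]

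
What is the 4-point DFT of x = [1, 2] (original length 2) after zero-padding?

Original 2-point DFT: [3, -1]
Zero-padded 4-point DFT provides frequency interpolation.

DFT_4([x, 0, ...]) = [3, 1-2i, -1, 1+2i]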